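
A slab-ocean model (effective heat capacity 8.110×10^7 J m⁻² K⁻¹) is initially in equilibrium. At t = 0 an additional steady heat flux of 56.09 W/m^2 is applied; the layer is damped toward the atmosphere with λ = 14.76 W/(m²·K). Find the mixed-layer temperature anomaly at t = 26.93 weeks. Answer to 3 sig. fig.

Areal heat capacity C = 8.110×10^7 J m⁻² K⁻¹ (given).
τ = C / λ = 8.11×10^7 / 14.76 = 5.49×10^6 s.
Equilibrium anomaly ΔT_eq = F / λ = 56.09 / 14.76 = 3.80 K.
t = 26.93 weeks = 1.63×10^7 s, so t/τ = 2.96.
ΔT(t) = ΔT_eq (1 − e^(−t/τ)) = 3.80 × (1 − e^−2.96) = 3.60 K.

3.60 K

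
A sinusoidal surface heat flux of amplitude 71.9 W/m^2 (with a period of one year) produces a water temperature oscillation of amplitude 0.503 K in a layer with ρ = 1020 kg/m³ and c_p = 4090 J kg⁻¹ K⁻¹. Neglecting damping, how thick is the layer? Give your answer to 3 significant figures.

ω = 2π / 3.15×10^7 s = 1.99×10^-7 s⁻¹.
Required C = F₀ / (A ω) = 71.9 / (0.503 × 1.99×10^-7) = 7.17×10^8 J/(m²·K).
D = C / (ρ c_p) = 7.17×10^8 / (1020 × 4090) = 172 m.

172 m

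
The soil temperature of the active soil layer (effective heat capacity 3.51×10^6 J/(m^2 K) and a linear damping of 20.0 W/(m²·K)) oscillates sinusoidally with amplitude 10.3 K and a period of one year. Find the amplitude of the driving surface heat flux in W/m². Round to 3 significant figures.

206

Areal heat capacity C = 3.51×10^6 J/(m^2 K) (given).
ω = 2π / 3.15×10^7 s = 1.99×10^-7 s⁻¹.
√((Cω)² + λ²) = √((0.699)² + 20.0²) = 20.0 W/(m²·K).
F₀ = A × √((Cω)²+λ²) = 10.3 × 20.0 = 206 W/m².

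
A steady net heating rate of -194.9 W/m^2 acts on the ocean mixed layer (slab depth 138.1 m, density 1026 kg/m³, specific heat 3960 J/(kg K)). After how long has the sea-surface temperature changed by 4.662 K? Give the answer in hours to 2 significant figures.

3700 hours

Areal heat capacity C = ρ c_p D = 1026 × 3960 × 138.1 = 5.61×10^8 J/(m^2 K).
Time required: Δt = C ΔT / F = 5.61×10^8 × -4.662 / -194.9 = 1.34×10^7 s.
In hours: 1.34×10^7 s / (3600 s/hour) = 3730 hours.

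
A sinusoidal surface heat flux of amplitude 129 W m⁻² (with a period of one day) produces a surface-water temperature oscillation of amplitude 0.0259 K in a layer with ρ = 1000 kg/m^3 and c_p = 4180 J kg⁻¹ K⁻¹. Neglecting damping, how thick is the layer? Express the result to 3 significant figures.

ω = 2π / 86400 s = 7.27×10^-5 s⁻¹.
Required C = F₀ / (A ω) = 129 / (0.0259 × 7.27×10^-5) = 6.85×10^7 J/(m²·K).
D = C / (ρ c_p) = 6.85×10^7 / (1000 × 4180) = 16.4 m.

16.4 m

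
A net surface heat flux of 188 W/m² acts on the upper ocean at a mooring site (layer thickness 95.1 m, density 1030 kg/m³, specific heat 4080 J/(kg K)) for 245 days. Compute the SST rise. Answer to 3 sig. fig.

9.96 K

Areal heat capacity C = ρ c_p D = 1030 × 4080 × 95.1 = 4.00×10^8 J/(m²·K).
Net heat input Q = F Δt = 188 × (245 days × 86400 s/day) = 3.98×10^9 J/m².
ΔT = Q / C = 3.98×10^9 / 4.00×10^8 = 9.96 K.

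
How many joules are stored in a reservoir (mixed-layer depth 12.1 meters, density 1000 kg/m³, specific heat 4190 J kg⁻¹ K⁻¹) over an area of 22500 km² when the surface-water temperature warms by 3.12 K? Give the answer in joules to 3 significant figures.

Areal heat capacity C = ρ c_p D = 1000 × 4190 × 12.1 = 5.07×10^7 J/(m²·K).
Heat per unit area: q = C ΔT = 5.07×10^7 × 3.12 = 1.58×10^8 J/m².
Total heat: Q = q × A = 1.58×10^8 × (22500 × 10⁶ m²) = 3.56×10^18 J.

3.56×10^18 J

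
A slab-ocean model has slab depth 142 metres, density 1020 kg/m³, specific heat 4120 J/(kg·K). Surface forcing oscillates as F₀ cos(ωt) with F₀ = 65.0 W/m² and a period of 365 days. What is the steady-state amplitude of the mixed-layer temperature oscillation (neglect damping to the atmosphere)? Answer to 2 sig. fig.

Areal heat capacity C = ρ c_p D = 1020 × 4120 × 142 = 5.97×10^8 J m⁻² K⁻¹.
Angular frequency ω = 2π / T = 2π / 3.15×10^7 s = 1.99×10^-7 s⁻¹.
Cω = 5.97×10^8 × 1.99×10^-7 = 119 W/(m²·K).
Amplitude A = F₀ / (Cω) = 65.0 / 119 = 0.547 K.

0.55 K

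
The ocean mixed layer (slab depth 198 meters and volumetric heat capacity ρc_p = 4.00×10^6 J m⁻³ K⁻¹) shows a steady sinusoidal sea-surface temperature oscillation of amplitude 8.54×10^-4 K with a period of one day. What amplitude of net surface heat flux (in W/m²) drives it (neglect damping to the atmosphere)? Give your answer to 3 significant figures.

Areal heat capacity C = ρc_p × D = 4.00×10^6 × 198 = 7.92×10^8 J/(m^2 K).
ω = 2π / 86400 s = 7.27×10^-5 s⁻¹.
Cω = 7.92×10^8 × 7.27×10^-5 = 57600 W/(m²·K).
F₀ = A × Cω = 8.54×10^-4 × 57600 = 49.2 W/m².

49.2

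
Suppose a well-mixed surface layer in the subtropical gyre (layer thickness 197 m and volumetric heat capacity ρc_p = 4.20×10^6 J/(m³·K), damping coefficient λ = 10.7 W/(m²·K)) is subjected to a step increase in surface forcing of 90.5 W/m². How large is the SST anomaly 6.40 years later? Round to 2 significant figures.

7.8 K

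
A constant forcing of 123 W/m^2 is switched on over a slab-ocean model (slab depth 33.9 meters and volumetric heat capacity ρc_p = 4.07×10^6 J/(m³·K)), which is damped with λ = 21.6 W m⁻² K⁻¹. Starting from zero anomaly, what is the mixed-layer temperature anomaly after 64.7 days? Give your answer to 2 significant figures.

3.3 K

Areal heat capacity C = ρc_p × D = 4.07×10^6 × 33.9 = 1.38×10^8 J m⁻² K⁻¹.
τ = C / λ = 1.38×10^8 / 21.6 = 6.39×10^6 s.
Equilibrium anomaly ΔT_eq = F / λ = 123 / 21.6 = 5.69 K.
t = 64.7 days = 5.59×10^6 s, so t/τ = 0.875.
ΔT(t) = ΔT_eq (1 − e^(−t/τ)) = 5.69 × (1 − e^−0.875) = 3.32 K.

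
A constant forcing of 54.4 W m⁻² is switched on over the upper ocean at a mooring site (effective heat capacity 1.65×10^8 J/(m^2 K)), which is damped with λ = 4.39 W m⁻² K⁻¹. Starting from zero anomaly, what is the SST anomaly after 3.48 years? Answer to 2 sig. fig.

Areal heat capacity C = 1.65×10^8 J/(m^2 K) (given).
τ = C / λ = 1.65×10^8 / 4.39 = 3.76×10^7 s.
Equilibrium anomaly ΔT_eq = F / λ = 54.4 / 4.39 = 12.4 K.
t = 3.48 years = 1.10×10^8 s, so t/τ = 2.92.
ΔT(t) = ΔT_eq (1 − e^(−t/τ)) = 12.4 × (1 − e^−2.92) = 11.7 K.

12 K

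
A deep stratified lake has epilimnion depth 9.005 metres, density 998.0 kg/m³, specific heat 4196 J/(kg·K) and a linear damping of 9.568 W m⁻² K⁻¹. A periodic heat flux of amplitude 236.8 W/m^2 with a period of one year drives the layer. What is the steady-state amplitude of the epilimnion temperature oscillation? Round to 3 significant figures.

19.5 K

Areal heat capacity C = ρ c_p D = 998.0 × 4196 × 9.005 = 3.77×10^7 J/(m^2 K).
Angular frequency ω = 2π / T = 2π / 3.15×10^7 s = 1.99×10^-7 s⁻¹.
√((Cω)² + λ²) = √((7.51)² + 9.568²) = 12.2 W/(m²·K).
Amplitude A = F₀ / √((Cω)²+λ²) = 236.8 / 12.2 = 19.5 K.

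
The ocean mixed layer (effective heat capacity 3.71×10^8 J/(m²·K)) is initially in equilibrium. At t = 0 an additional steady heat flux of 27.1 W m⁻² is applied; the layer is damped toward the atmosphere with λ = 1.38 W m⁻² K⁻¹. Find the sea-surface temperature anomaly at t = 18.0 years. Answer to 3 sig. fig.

17.3 K

Areal heat capacity C = 3.71×10^8 J/(m²·K) (given).
τ = C / λ = 3.71×10^8 / 1.38 = 2.69×10^8 s.
Equilibrium anomaly ΔT_eq = F / λ = 27.1 / 1.38 = 19.6 K.
t = 18.0 years = 5.68×10^8 s, so t/τ = 2.11.
ΔT(t) = ΔT_eq (1 − e^(−t/τ)) = 19.6 × (1 − e^−2.11) = 17.3 K.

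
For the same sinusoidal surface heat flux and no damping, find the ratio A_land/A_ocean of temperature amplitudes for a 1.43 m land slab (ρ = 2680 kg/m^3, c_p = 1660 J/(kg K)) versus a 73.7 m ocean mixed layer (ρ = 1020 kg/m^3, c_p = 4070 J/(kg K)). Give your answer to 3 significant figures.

48.1

C_ocean = 1020 × 4070 × 73.7 = 3.06×10^8 J/(m²·K).
C_land = 2680 × 1660 × 1.43 = 6.36×10^6 J/(m²·K).
Undamped amplitude ∝ 1/C, so A_land/A_ocean = C_ocean/C_land = 48.1.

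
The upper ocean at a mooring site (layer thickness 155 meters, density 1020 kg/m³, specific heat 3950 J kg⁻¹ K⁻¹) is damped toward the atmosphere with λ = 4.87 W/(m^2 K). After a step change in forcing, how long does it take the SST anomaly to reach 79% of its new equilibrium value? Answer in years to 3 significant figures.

6.34 years

Areal heat capacity C = ρ c_p D = 1020 × 3950 × 155 = 6.24×10^8 J/(m²·K).
τ = C / λ = 6.24×10^8 / 4.87 = 1.28×10^8 s.
Fraction reached: 1 − e^(−t/τ) = 0.79 ⇒ t = −τ ln(1 − 0.79) = τ × 1.56.
t = 2.00×10^8 s = 6.34 years.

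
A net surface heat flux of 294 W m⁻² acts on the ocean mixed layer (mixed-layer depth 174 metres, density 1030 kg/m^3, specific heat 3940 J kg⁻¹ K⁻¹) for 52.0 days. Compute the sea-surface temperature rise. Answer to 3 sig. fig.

1.87 K

Areal heat capacity C = ρ c_p D = 1030 × 3940 × 174 = 7.06×10^8 J/(m^2 K).
Net heat input Q = F Δt = 294 × (52.0 days × 86400 s/day) = 1.32×10^9 J/m².
ΔT = Q / C = 1.32×10^9 / 7.06×10^8 = 1.87 K.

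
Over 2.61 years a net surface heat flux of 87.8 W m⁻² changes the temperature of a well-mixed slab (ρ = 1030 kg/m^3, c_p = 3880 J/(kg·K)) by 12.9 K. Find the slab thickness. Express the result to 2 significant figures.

140 m

Heat input Q = F Δt = 87.8 × 8.24×10^7 s = 7.23×10^9 J/m².
Required areal heat capacity C = Q / ΔT = 5.61×10^8 J/(m²·K).
Depth D = C / (ρ c_p) = 5.61×10^8 / (1030 × 3880) = 140 m.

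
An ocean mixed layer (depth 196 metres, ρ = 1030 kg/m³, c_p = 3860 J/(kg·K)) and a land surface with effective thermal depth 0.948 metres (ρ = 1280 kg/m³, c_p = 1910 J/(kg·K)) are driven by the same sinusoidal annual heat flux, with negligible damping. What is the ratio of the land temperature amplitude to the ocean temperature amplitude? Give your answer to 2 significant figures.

340

C_ocean = 1030 × 3860 × 196 = 7.79×10^8 J/(m²·K).
C_land = 1280 × 1910 × 0.948 = 2.32×10^6 J/(m²·K).
Undamped amplitude ∝ 1/C, so A_land/A_ocean = C_ocean/C_land = 336.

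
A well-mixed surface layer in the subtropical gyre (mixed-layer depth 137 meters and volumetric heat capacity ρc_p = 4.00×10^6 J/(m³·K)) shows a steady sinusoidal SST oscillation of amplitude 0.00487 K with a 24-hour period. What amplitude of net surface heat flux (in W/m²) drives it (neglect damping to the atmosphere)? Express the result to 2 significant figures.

Areal heat capacity C = ρc_p × D = 4.00×10^6 × 137 = 5.48×10^8 J/(m²·K).
ω = 2π / 86400 s = 7.27×10^-5 s⁻¹.
Cω = 5.48×10^8 × 7.27×10^-5 = 39900 W/(m²·K).
F₀ = A × Cω = 0.00487 × 39900 = 194 W/m².

190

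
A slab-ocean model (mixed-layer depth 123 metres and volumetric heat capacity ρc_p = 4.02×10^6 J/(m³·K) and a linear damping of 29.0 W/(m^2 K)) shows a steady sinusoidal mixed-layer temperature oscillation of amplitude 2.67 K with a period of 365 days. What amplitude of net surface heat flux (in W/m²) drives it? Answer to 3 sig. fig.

274

Areal heat capacity C = ρc_p × D = 4.02×10^6 × 123 = 4.94×10^8 J m⁻² K⁻¹.
ω = 2π / 3.15×10^7 s = 1.99×10^-7 s⁻¹.
√((Cω)² + λ²) = √((98.5)² + 29.0²) = 103 W/(m²·K).
F₀ = A × √((Cω)²+λ²) = 2.67 × 103 = 274 W/m².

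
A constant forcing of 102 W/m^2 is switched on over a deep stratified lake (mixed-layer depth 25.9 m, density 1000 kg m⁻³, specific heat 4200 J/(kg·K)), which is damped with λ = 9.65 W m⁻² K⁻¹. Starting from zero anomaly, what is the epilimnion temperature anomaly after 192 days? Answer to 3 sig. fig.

8.14 K

Areal heat capacity C = ρ c_p D = 1000 × 4200 × 25.9 = 1.09×10^8 J/(m^2 K).
τ = C / λ = 1.09×10^8 / 9.65 = 1.13×10^7 s.
Equilibrium anomaly ΔT_eq = F / λ = 102 / 9.65 = 10.6 K.
t = 192 days = 1.66×10^7 s, so t/τ = 1.47.
ΔT(t) = ΔT_eq (1 − e^(−t/τ)) = 10.6 × (1 − e^−1.47) = 8.14 K.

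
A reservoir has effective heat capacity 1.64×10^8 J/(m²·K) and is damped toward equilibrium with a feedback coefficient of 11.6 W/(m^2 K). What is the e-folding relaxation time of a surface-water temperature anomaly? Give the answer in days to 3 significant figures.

164 days

Areal heat capacity C = 1.64×10^8 J/(m²·K) (given).
Relaxation time τ = C / λ = 1.64×10^8 / 11.6 = 1.41×10^7 s.
In days: 1.41×10^7 s / (86400 s/day) = 164 days.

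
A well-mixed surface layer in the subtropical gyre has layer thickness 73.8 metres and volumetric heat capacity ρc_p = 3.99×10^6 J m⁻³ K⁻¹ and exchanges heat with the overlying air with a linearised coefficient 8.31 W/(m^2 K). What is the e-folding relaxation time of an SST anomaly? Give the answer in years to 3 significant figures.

1.12 years

Areal heat capacity C = ρc_p × D = 3.99×10^6 × 73.8 = 2.94×10^8 J/(m²·K).
Relaxation time τ = C / λ = 2.94×10^8 / 8.31 = 3.54×10^7 s.
In years: 3.54×10^7 s / (3.156×10^7 s/year) = 1.12 years.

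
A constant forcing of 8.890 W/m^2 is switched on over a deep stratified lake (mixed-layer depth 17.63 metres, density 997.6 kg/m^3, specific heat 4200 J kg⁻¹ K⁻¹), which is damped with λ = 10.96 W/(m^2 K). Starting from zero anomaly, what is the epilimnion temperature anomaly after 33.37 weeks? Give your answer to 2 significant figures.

0.77 K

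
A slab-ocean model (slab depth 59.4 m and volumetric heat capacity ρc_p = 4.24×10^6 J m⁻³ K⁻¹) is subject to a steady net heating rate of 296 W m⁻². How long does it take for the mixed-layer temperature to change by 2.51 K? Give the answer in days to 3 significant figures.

24.7 days

Areal heat capacity C = ρc_p × D = 4.24×10^6 × 59.4 = 2.52×10^8 J/(m^2 K).
Time required: Δt = C ΔT / F = 2.52×10^8 × 2.51 / 296 = 2.14×10^6 s.
In days: 2.14×10^6 s / (86400 s/day) = 24.7 days.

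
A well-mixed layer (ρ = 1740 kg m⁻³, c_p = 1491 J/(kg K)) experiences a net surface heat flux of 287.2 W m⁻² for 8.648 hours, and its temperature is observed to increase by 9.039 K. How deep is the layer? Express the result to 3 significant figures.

Heat input Q = F Δt = 287.2 × 31100 s = 8.94×10^6 J/m².
Required areal heat capacity C = Q / ΔT = 9.89×10^5 J/(m²·K).
Depth D = C / (ρ c_p) = 9.89×10^5 / (1740 × 1491) = 0.381 m.

0.381 m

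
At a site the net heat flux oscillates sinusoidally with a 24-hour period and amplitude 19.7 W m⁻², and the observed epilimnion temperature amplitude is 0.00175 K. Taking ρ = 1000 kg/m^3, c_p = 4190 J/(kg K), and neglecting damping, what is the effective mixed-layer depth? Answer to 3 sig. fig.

ω = 2π / 86400 s = 7.27×10^-5 s⁻¹.
Required C = F₀ / (A ω) = 19.7 / (0.00175 × 7.27×10^-5) = 1.55×10^8 J/(m²·K).
D = C / (ρ c_p) = 1.55×10^8 / (1000 × 4190) = 36.9 m.

36.9 m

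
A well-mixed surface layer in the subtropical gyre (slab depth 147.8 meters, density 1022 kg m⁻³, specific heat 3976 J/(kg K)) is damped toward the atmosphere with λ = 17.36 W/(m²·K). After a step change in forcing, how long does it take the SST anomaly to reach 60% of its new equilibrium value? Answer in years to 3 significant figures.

1.00 years

Areal heat capacity C = ρ c_p D = 1022 × 3976 × 147.8 = 6.01×10^8 J/(m^2 K).
τ = C / λ = 6.01×10^8 / 17.36 = 3.46×10^7 s.
Fraction reached: 1 − e^(−t/τ) = 0.60 ⇒ t = −τ ln(1 − 0.60) = τ × 0.916.
t = 3.17×10^7 s = 1.00 years.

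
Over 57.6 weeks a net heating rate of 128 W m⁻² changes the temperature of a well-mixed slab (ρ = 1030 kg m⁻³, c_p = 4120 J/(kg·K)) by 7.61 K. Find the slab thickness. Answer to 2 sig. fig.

Heat input Q = F Δt = 128 × 3.48×10^7 s = 4.46×10^9 J/m².
Required areal heat capacity C = Q / ΔT = 5.86×10^8 J/(m²·K).
Depth D = C / (ρ c_p) = 5.86×10^8 / (1030 × 4120) = 138 m.

140 m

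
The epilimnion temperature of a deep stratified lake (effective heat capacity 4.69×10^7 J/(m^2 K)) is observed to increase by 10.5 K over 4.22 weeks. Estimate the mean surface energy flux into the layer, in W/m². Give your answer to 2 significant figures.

190

Areal heat capacity C = 4.69×10^7 J/(m^2 K) (given).
Required heat per unit area: Q = C ΔT = 4.69×10^7 × 10.5 = 4.92×10^8 J/m².
Flux F = Q / Δt = 4.92×10^8 / 2.55×10^6 s = 193 W/m².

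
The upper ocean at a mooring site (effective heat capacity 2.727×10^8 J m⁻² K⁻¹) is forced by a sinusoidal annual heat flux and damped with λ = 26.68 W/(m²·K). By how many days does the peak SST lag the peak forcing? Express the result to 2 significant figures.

65 days

Areal heat capacity C = 2.727×10^8 J m⁻² K⁻¹ (given).
ω = 2π / 3.15×10^7 s = 1.99×10^-7 s⁻¹.
Phase lag φ = arctan(Cω/λ) = arctan(54.3/26.68) = 1.11 rad.
Time lag = φ / ω = 1.11 / 1.99×10^-7 = 5.59×10^6 s = 64.7 days.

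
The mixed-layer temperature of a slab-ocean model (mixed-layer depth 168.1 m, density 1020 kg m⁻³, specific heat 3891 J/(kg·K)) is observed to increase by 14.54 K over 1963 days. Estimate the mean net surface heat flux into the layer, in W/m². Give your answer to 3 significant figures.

57.2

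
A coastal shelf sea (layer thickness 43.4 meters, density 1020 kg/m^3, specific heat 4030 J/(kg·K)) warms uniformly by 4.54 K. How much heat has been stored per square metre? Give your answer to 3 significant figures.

8.10×10^8

Areal heat capacity C = ρ c_p D = 1020 × 4030 × 43.4 = 1.78×10^8 J/(m²·K).
ΔQ = C ΔT = 1.78×10^8 × 4.54 = 8.10×10^8 J/m².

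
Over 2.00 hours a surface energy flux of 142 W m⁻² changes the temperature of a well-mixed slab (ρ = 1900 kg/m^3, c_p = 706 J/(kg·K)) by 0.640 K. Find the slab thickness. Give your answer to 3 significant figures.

Heat input Q = F Δt = 142 × 7200 s = 1.02×10^6 J/m².
Required areal heat capacity C = Q / ΔT = 1.60×10^6 J/(m²·K).
Depth D = C / (ρ c_p) = 1.60×10^6 / (1900 × 706) = 1.19 m.

1.19 m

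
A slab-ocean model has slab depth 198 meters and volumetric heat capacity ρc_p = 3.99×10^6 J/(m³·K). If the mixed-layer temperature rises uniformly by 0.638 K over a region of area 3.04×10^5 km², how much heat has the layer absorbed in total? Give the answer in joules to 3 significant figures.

1.53×10^20 J

Areal heat capacity C = ρc_p × D = 3.99×10^6 × 198 = 7.90×10^8 J m⁻² K⁻¹.
Heat per unit area: q = C ΔT = 7.90×10^8 × 0.638 = 5.04×10^8 J/m².
Total heat: Q = q × A = 5.04×10^8 × (3.04×10^5 × 10⁶ m²) = 1.53×10^20 J.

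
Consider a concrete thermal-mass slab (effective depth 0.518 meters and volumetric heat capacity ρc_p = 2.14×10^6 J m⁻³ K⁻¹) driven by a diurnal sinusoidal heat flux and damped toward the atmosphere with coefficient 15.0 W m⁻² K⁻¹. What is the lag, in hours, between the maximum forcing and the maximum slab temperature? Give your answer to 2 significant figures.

5.3 hours

Areal heat capacity C = ρc_p × D = 2.14×10^6 × 0.518 = 1.11×10^6 J m⁻² K⁻¹.
ω = 2π / 86400 s = 7.27×10^-5 s⁻¹.
Phase lag φ = arctan(Cω/λ) = arctan(80.6/15.0) = 1.39 rad.
Time lag = φ / ω = 1.39 / 7.27×10^-5 = 19100 s = 5.30 hours.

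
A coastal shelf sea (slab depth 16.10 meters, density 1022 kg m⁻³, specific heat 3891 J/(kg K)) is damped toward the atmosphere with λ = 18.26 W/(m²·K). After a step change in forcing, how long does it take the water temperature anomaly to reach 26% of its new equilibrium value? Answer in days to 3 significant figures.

Areal heat capacity C = ρ c_p D = 1022 × 3891 × 16.10 = 6.40×10^7 J/(m²·K).
τ = C / λ = 6.40×10^7 / 18.26 = 3.51×10^6 s.
Fraction reached: 1 − e^(−t/τ) = 0.26 ⇒ t = −τ ln(1 − 0.26) = τ × 0.301.
t = 1.06×10^6 s = 12.2 days.

12.2 days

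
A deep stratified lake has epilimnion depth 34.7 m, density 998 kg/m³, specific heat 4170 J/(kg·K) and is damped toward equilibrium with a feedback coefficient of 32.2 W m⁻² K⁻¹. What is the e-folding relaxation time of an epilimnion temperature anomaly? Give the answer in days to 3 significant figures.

51.9 days

Areal heat capacity C = ρ c_p D = 998 × 4170 × 34.7 = 1.44×10^8 J m⁻² K⁻¹.
Relaxation time τ = C / λ = 1.44×10^8 / 32.2 = 4.48×10^6 s.
In days: 4.48×10^6 s / (86400 s/day) = 51.9 days.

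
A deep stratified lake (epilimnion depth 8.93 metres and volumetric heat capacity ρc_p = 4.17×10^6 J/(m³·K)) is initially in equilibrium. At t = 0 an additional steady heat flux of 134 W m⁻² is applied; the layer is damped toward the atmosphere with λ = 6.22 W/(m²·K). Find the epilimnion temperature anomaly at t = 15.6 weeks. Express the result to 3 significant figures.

Areal heat capacity C = ρc_p × D = 4.17×10^6 × 8.93 = 3.72×10^7 J/(m²·K).
τ = C / λ = 3.72×10^7 / 6.22 = 5.99×10^6 s.
Equilibrium anomaly ΔT_eq = F / λ = 134 / 6.22 = 21.5 K.
t = 15.6 weeks = 9.43×10^6 s, so t/τ = 1.58.
ΔT(t) = ΔT_eq (1 − e^(−t/τ)) = 21.5 × (1 − e^−1.58) = 17.1 K.

17.1 K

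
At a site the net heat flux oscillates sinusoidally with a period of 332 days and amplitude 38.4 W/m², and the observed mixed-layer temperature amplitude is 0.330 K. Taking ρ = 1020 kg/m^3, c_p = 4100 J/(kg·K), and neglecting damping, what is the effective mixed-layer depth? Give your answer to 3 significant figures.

127 m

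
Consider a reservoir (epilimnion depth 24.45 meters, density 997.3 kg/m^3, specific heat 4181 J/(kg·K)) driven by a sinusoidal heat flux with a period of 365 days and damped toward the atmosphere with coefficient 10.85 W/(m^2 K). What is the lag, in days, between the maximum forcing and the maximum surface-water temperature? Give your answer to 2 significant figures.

63 days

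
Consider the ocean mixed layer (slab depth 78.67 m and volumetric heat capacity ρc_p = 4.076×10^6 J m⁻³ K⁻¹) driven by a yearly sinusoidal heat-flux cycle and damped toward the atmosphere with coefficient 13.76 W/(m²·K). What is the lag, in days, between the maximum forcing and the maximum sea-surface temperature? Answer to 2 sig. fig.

Areal heat capacity C = ρc_p × D = 4.076×10^6 × 78.67 = 3.21×10^8 J/(m^2 K).
ω = 2π / 3.15×10^7 s = 1.99×10^-7 s⁻¹.
Phase lag φ = arctan(Cω/λ) = arctan(63.9/13.76) = 1.36 rad.
Time lag = φ / ω = 1.36 / 1.99×10^-7 = 6.82×10^6 s = 78.9 days.

79 days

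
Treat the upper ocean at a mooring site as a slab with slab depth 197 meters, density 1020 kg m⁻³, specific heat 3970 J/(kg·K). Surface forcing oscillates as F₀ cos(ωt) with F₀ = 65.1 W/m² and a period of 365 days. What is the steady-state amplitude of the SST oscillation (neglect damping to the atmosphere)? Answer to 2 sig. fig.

0.41 K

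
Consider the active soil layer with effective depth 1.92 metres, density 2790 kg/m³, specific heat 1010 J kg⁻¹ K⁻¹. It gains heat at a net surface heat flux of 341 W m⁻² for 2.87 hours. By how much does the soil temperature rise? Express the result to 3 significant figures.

0.651 K

Areal heat capacity C = ρ c_p D = 2790 × 1010 × 1.92 = 5.41×10^6 J/(m^2 K).
Net heat input Q = F Δt = 341 × (2.87 hours × 3600 s/hour) = 3.52×10^6 J/m².
ΔT = Q / C = 3.52×10^6 / 5.41×10^6 = 0.651 K.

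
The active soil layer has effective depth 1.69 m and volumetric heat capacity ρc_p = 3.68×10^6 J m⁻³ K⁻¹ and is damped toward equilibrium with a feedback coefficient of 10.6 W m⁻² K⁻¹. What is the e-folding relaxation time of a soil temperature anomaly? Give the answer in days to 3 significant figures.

Areal heat capacity C = ρc_p × D = 3.68×10^6 × 1.69 = 6.22×10^6 J/(m²·K).
Relaxation time τ = C / λ = 6.22×10^6 / 10.6 = 5.87×10^5 s.
In days: 5.87×10^5 s / (86400 s/day) = 6.79 days.

6.79 days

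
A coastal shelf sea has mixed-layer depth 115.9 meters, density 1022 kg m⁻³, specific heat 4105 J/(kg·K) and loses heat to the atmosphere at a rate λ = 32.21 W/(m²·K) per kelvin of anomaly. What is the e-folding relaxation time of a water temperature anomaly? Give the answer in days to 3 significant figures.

175 days

Areal heat capacity C = ρ c_p D = 1022 × 4105 × 115.9 = 4.86×10^8 J m⁻² K⁻¹.
Relaxation time τ = C / λ = 4.86×10^8 / 32.21 = 1.51×10^7 s.
In days: 1.51×10^7 s / (86400 s/day) = 175 days.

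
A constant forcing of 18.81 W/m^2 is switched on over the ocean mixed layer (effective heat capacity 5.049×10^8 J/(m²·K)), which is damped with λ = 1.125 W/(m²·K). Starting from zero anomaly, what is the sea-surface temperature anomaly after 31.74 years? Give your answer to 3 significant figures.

14.9 K

Areal heat capacity C = 5.049×10^8 J/(m²·K) (given).
τ = C / λ = 5.05×10^8 / 1.125 = 4.49×10^8 s.
Equilibrium anomaly ΔT_eq = F / λ = 18.81 / 1.125 = 16.7 K.
t = 31.74 years = 1.00×10^9 s, so t/τ = 2.23.
ΔT(t) = ΔT_eq (1 − e^(−t/τ)) = 16.7 × (1 − e^−2.23) = 14.9 K.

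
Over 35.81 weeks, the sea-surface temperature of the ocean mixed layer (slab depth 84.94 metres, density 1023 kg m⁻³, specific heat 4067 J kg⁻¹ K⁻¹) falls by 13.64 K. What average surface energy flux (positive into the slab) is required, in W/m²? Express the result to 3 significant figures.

-223

Areal heat capacity C = ρ c_p D = 1023 × 4067 × 84.94 = 3.53×10^8 J m⁻² K⁻¹.
Required heat per unit area: Q = C ΔT = 3.53×10^8 × -13.64 = -4.82×10^9 J/m².
Flux F = Q / Δt = -4.82×10^9 / 2.17×10^7 s = -223 W/m².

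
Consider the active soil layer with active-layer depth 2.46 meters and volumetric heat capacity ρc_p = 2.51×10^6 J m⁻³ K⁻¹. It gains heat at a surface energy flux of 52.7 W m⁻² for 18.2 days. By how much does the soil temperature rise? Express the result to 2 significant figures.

13 K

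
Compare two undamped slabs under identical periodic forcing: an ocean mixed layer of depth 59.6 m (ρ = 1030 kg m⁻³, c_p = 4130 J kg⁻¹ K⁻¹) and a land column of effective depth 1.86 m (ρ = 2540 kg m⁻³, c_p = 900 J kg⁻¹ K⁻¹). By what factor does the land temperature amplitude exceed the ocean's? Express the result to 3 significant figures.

59.6

C_ocean = 1030 × 4130 × 59.6 = 2.54×10^8 J/(m²·K).
C_land = 2540 × 900 × 1.86 = 4.25×10^6 J/(m²·K).
Undamped amplitude ∝ 1/C, so A_land/A_ocean = C_ocean/C_land = 59.6.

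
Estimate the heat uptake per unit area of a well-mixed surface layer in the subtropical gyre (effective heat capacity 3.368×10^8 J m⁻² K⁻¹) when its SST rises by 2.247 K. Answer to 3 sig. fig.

7.57×10^8

Areal heat capacity C = 3.368×10^8 J m⁻² K⁻¹ (given).
ΔQ = C ΔT = 3.37×10^8 × 2.247 = 7.57×10^8 J/m².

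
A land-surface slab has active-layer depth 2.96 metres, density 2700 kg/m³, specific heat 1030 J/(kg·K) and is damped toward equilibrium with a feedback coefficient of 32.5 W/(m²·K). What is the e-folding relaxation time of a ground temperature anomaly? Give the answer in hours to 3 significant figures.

Areal heat capacity C = ρ c_p D = 2700 × 1030 × 2.96 = 8.23×10^6 J/(m²·K).
Relaxation time τ = C / λ = 8.23×10^6 / 32.5 = 2.53×10^5 s.
In hours: 2.53×10^5 s / (3600 s/hour) = 70.4 hours.

70.4 hours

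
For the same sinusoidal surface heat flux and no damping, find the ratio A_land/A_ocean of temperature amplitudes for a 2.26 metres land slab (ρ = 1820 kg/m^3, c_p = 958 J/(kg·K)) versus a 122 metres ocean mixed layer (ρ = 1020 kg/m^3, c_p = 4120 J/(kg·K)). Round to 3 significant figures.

C_ocean = 1020 × 4120 × 122 = 5.13×10^8 J/(m²·K).
C_land = 1820 × 958 × 2.26 = 3.94×10^6 J/(m²·K).
Undamped amplitude ∝ 1/C, so A_land/A_ocean = C_ocean/C_land = 130.

130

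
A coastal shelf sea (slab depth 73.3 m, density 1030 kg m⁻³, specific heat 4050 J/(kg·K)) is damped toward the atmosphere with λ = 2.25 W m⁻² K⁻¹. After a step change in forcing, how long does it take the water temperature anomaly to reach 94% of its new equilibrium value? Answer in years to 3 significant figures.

12.1 years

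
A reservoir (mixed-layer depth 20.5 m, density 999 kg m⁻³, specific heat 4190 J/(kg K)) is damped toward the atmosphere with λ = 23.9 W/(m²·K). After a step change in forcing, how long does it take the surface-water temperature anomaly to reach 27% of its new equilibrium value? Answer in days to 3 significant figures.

13.1 days

Areal heat capacity C = ρ c_p D = 999 × 4190 × 20.5 = 8.58×10^7 J/(m²·K).
τ = C / λ = 8.58×10^7 / 23.9 = 3.59×10^6 s.
Fraction reached: 1 − e^(−t/τ) = 0.27 ⇒ t = −τ ln(1 − 0.27) = τ × 0.315.
t = 1.13×10^6 s = 13.1 days.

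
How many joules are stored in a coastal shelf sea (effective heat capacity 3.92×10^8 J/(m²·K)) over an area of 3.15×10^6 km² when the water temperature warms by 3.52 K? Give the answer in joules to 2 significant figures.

Areal heat capacity C = 3.92×10^8 J/(m²·K) (given).
Heat per unit area: q = C ΔT = 3.92×10^8 × 3.52 = 1.38×10^9 J/m².
Total heat: Q = q × A = 1.38×10^9 × (3.15×10^6 × 10⁶ m²) = 4.35×10^21 J.

4.3×10^21 J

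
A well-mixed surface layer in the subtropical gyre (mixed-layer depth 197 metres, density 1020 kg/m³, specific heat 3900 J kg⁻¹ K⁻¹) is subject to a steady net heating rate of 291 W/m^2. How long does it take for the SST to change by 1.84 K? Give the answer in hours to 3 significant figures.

1380 hours

Areal heat capacity C = ρ c_p D = 1020 × 3900 × 197 = 7.84×10^8 J/(m^2 K).
Time required: Δt = C ΔT / F = 7.84×10^8 × 1.84 / 291 = 4.96×10^6 s.
In hours: 4.96×10^6 s / (3600 s/hour) = 1380 hours.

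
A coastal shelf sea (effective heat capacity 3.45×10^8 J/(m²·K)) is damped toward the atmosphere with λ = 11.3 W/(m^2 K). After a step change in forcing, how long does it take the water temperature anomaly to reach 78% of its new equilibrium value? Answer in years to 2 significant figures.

Areal heat capacity C = 3.45×10^8 J/(m²·K) (given).
τ = C / λ = 3.45×10^8 / 11.3 = 3.05×10^7 s.
Fraction reached: 1 − e^(−t/τ) = 0.78 ⇒ t = −τ ln(1 − 0.78) = τ × 1.51.
t = 4.62×10^7 s = 1.46 years.

1.5 years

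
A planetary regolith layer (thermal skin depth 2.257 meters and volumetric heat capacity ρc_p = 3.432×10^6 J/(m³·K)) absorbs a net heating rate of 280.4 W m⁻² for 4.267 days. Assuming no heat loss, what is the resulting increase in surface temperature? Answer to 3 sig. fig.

13.3 K

Areal heat capacity C = ρc_p × D = 3.432×10^6 × 2.257 = 7.75×10^6 J/(m^2 K).
Net heat input Q = F Δt = 280.4 × (4.267 days × 86400 s/day) = 1.03×10^8 J/m².
ΔT = Q / C = 1.03×10^8 / 7.75×10^6 = 13.3 K.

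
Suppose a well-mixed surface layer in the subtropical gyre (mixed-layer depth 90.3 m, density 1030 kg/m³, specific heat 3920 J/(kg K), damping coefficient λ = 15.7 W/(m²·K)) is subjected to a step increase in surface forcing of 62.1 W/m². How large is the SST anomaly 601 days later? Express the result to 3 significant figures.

3.53 K

Areal heat capacity C = ρ c_p D = 1030 × 3920 × 90.3 = 3.65×10^8 J/(m²·K).
τ = C / λ = 3.65×10^8 / 15.7 = 2.32×10^7 s.
Equilibrium anomaly ΔT_eq = F / λ = 62.1 / 15.7 = 3.96 K.
t = 601 days = 5.19×10^7 s, so t/τ = 2.24.
ΔT(t) = ΔT_eq (1 − e^(−t/τ)) = 3.96 × (1 − e^−2.24) = 3.53 K.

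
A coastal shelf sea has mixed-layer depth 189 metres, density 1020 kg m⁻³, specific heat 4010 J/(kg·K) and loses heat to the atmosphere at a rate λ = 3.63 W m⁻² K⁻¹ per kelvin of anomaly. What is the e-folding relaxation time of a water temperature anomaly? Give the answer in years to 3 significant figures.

Areal heat capacity C = ρ c_p D = 1020 × 4010 × 189 = 7.73×10^8 J m⁻² K⁻¹.
Relaxation time τ = C / λ = 7.73×10^8 / 3.63 = 2.13×10^8 s.
In years: 2.13×10^8 s / (3.156×10^7 s/year) = 6.75 years.

6.75 years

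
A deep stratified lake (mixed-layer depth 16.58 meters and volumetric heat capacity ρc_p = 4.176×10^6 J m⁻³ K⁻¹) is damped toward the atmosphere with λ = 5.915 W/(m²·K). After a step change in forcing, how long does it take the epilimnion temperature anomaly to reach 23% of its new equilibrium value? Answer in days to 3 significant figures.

Areal heat capacity C = ρc_p × D = 4.176×10^6 × 16.58 = 6.92×10^7 J/(m²·K).
τ = C / λ = 6.92×10^7 / 5.915 = 1.17×10^7 s.
Fraction reached: 1 − e^(−t/τ) = 0.23 ⇒ t = −τ ln(1 − 0.23) = τ × 0.261.
t = 3.06×10^6 s = 35.4 days.

35.4 days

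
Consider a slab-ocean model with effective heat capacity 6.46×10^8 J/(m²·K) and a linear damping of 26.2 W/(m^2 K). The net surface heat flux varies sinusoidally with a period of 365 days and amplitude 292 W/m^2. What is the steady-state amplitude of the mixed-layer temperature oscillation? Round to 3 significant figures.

2.22 K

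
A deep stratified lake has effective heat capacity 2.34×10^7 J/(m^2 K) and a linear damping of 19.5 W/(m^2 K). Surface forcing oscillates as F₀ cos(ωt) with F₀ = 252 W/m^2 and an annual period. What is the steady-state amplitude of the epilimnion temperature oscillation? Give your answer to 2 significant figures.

13 K

Areal heat capacity C = 2.34×10^7 J/(m^2 K) (given).
Angular frequency ω = 2π / T = 2π / 3.15×10^7 s = 1.99×10^-7 s⁻¹.
√((Cω)² + λ²) = √((4.66)² + 19.5²) = 20.0 W/(m²·K).
Amplitude A = F₀ / √((Cω)²+λ²) = 252 / 20.0 = 12.6 K.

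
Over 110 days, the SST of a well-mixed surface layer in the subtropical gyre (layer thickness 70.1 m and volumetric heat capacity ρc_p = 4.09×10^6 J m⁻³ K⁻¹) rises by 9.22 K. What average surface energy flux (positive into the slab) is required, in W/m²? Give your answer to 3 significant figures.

Areal heat capacity C = ρc_p × D = 4.09×10^6 × 70.1 = 2.87×10^8 J/(m^2 K).
Required heat per unit area: Q = C ΔT = 2.87×10^8 × 9.22 = 2.64×10^9 J/m².
Flux F = Q / Δt = 2.64×10^9 / 9.50×10^6 s = 278 W/m².

278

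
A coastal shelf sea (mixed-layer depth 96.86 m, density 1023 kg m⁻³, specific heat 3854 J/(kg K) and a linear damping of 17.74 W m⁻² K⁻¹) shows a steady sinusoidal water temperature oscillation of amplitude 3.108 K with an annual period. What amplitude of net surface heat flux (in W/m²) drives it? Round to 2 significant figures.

240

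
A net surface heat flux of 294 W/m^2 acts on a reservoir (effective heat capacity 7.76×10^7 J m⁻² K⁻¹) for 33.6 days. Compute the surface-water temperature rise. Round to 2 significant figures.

Areal heat capacity C = 7.76×10^7 J m⁻² K⁻¹ (given).
Net heat input Q = F Δt = 294 × (33.6 days × 86400 s/day) = 8.53×10^8 J/m².
ΔT = Q / C = 8.53×10^8 / 7.76×10^7 = 11.0 K.

11 K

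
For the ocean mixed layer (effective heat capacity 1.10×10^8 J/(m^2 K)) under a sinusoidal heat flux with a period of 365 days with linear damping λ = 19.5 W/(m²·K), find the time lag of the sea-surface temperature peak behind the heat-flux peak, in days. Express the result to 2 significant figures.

Areal heat capacity C = 1.10×10^8 J/(m^2 K) (given).
ω = 2π / 3.15×10^7 s = 1.99×10^-7 s⁻¹.
Phase lag φ = arctan(Cω/λ) = arctan(21.9/19.5) = 0.844 rad.
Time lag = φ / ω = 0.844 / 1.99×10^-7 = 4.23×10^6 s = 49.0 days.

49 days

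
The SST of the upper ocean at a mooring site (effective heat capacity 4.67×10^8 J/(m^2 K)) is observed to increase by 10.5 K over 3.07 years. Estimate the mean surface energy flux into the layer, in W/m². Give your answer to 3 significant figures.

50.6

Areal heat capacity C = 4.67×10^8 J/(m^2 K) (given).
Required heat per unit area: Q = C ΔT = 4.67×10^8 × 10.5 = 4.90×10^9 J/m².
Flux F = Q / Δt = 4.90×10^9 / 9.69×10^7 s = 50.6 W/m².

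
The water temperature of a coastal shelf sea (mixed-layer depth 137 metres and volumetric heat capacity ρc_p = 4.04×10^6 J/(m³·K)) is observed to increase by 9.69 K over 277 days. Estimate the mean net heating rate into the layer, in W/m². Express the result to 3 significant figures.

224

Areal heat capacity C = ρc_p × D = 4.04×10^6 × 137 = 5.53×10^8 J/(m²·K).
Required heat per unit area: Q = C ΔT = 5.53×10^8 × 9.69 = 5.36×10^9 J/m².
Flux F = Q / Δt = 5.36×10^9 / 2.39×10^7 s = 224 W/m².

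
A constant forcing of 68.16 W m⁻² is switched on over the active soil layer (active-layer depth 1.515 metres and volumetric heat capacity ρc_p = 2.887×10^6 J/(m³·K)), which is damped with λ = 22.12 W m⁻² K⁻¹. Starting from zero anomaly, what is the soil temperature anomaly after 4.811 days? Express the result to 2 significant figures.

2.7 K

Areal heat capacity C = ρc_p × D = 2.887×10^6 × 1.515 = 4.37×10^6 J m⁻² K⁻¹.
τ = C / λ = 4.37×10^6 / 22.12 = 1.98×10^5 s.
Equilibrium anomaly ΔT_eq = F / λ = 68.16 / 22.12 = 3.08 K.
t = 4.811 days = 4.16×10^5 s, so t/τ = 2.10.
ΔT(t) = ΔT_eq (1 − e^(−t/τ)) = 3.08 × (1 − e^−2.10) = 2.70 K.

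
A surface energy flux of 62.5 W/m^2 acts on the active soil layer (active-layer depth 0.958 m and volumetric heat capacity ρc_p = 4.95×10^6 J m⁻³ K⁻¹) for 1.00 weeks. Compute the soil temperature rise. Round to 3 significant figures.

7.97 K

Areal heat capacity C = ρc_p × D = 4.95×10^6 × 0.958 = 4.74×10^6 J/(m^2 K).
Net heat input Q = F Δt = 62.5 × (1.00 weeks × 6.048×10^5 s/week) = 3.78×10^7 J/m².
ΔT = Q / C = 3.78×10^7 / 4.74×10^6 = 7.97 K.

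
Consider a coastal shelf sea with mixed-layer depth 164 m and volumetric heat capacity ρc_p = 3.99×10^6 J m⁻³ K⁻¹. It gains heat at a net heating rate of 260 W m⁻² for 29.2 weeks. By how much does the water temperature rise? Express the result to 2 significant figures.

7.0 K

Areal heat capacity C = ρc_p × D = 3.99×10^6 × 164 = 6.54×10^8 J/(m²·K).
Net heat input Q = F Δt = 260 × (29.2 weeks × 6.048×10^5 s/week) = 4.59×10^9 J/m².
ΔT = Q / C = 4.59×10^9 / 6.54×10^8 = 7.02 K.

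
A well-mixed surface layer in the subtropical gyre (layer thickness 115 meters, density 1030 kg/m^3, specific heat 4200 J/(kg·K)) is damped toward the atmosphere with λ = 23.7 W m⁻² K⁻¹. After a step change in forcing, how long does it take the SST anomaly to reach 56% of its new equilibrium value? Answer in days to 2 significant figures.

Areal heat capacity C = ρ c_p D = 1030 × 4200 × 115 = 4.97×10^8 J m⁻² K⁻¹.
τ = C / λ = 4.97×10^8 / 23.7 = 2.10×10^7 s.
Fraction reached: 1 − e^(−t/τ) = 0.56 ⇒ t = −τ ln(1 − 0.56) = τ × 0.821.
t = 1.72×10^7 s = 199 days.

200 days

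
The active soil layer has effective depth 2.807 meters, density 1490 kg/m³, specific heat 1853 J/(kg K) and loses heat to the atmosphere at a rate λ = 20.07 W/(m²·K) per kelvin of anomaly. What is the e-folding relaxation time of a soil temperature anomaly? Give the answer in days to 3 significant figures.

Areal heat capacity C = ρ c_p D = 1490 × 1853 × 2.807 = 7.75×10^6 J/(m^2 K).
Relaxation time τ = C / λ = 7.75×10^6 / 20.07 = 3.86×10^5 s.
In days: 3.86×10^5 s / (86400 s/day) = 4.47 days.

4.47 days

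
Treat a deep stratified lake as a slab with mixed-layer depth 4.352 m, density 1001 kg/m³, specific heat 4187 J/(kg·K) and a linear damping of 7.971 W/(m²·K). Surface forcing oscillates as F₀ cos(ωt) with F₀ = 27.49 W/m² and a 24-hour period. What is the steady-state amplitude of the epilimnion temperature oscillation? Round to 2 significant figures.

0.021 K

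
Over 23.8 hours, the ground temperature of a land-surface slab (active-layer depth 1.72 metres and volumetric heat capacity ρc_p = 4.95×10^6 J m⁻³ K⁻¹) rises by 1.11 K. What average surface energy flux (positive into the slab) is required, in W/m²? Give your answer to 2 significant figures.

110

Areal heat capacity C = ρc_p × D = 4.95×10^6 × 1.72 = 8.51×10^6 J/(m^2 K).
Required heat per unit area: Q = C ΔT = 8.51×10^6 × 1.11 = 9.45×10^6 J/m².
Flux F = Q / Δt = 9.45×10^6 / 85700 s = 110 W/m².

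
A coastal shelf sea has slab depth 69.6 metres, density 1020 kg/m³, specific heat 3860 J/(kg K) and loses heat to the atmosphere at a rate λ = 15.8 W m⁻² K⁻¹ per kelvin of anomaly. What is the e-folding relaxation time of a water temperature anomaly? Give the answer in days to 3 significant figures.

201 days

Areal heat capacity C = ρ c_p D = 1020 × 3860 × 69.6 = 2.74×10^8 J m⁻² K⁻¹.
Relaxation time τ = C / λ = 2.74×10^8 / 15.8 = 1.73×10^7 s.
In days: 1.73×10^7 s / (86400 s/day) = 201 days.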